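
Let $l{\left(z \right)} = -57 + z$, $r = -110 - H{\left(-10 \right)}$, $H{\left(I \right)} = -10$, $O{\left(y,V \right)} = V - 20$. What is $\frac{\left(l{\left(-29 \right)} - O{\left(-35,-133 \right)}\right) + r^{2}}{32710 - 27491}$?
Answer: $\frac{10067}{5219} \approx 1.9289$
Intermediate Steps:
$O{\left(y,V \right)} = -20 + V$ ($O{\left(y,V \right)} = V - 20 = -20 + V$)
$r = -100$ ($r = -110 - -10 = -110 + 10 = -100$)
$\frac{\left(l{\left(-29 \right)} - O{\left(-35,-133 \right)}\right) + r^{2}}{32710 - 27491} = \frac{\left(\left(-57 - 29\right) - \left(-20 - 133\right)\right) + \left(-100\right)^{2}}{32710 - 27491} = \frac{\left(-86 - -153\right) + 10000}{5219} = \left(\left(-86 + 153\right) + 10000\right) \frac{1}{5219} = \left(67 + 10000\right) \frac{1}{5219} = 10067 \cdot \frac{1}{5219} = \frac{10067}{5219}$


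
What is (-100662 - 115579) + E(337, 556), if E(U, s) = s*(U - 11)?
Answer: -34985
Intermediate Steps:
E(U, s) = s*(-11 + U)
(-100662 - 115579) + E(337, 556) = (-100662 - 115579) + 556*(-11 + 337) = -216241 + 556*326 = -216241 + 181256 = -34985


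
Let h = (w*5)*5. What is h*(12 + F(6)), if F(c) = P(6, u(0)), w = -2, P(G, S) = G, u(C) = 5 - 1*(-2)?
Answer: -900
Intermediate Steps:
u(C) = 7 (u(C) = 5 + 2 = 7)
h = -50 (h = -2*5*5 = -10*5 = -50)
F(c) = 6
h*(12 + F(6)) = -50*(12 + 6) = -50*18 = -900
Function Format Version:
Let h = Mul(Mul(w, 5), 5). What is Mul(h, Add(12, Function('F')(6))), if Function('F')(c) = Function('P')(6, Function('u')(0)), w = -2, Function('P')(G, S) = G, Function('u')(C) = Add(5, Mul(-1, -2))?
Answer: -900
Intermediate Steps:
Function('u')(C) = 7 (Function('u')(C) = Add(5, 2) = 7)
h = -50 (h = Mul(Mul(-2, 5), 5) = Mul(-10, 5) = -50)
Function('F')(c) = 6
Mul(h, Add(12, Function('F')(6))) = Mul(-50, Add(12, 6)) = Mul(-50, 18) = -900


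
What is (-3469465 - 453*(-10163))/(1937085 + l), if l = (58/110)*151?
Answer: 31195285/53272027 ≈ 0.58558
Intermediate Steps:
l = 4379/55 (l = (58*(1/110))*151 = (29/55)*151 = 4379/55 ≈ 79.618)
(-3469465 - 453*(-10163))/(1937085 + l) = (-3469465 - 453*(-10163))/(1937085 + 4379/55) = (-3469465 + 4603839)/(106544054/55) = 1134374*(55/106544054) = 31195285/53272027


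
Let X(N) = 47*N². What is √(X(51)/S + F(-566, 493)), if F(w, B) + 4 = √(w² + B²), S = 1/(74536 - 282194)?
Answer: √(-25385567530 + √563405) ≈ 1.5933e+5*I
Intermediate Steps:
S = -1/207658 (S = 1/(-207658) = -1/207658 ≈ -4.8156e-6)
F(w, B) = -4 + √(B² + w²) (F(w, B) = -4 + √(w² + B²) = -4 + √(B² + w²))
√(X(51)/S + F(-566, 493)) = √((47*51²)/(-1/207658) + (-4 + √(493² + (-566)²))) = √((47*2601)*(-207658) + (-4 + √(243049 + 320356))) = √(122247*(-207658) + (-4 + √563405)) = √(-25385567526 + (-4 + √563405)) = √(-25385567530 + √563405)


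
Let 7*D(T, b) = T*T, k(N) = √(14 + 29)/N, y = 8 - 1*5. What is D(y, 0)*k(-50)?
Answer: -9*√43/350 ≈ -0.16862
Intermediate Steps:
y = 3 (y = 8 - 5 = 3)
k(N) = √43/N
D(T, b) = T²/7 (D(T, b) = (T*T)/7 = T²/7)
D(y, 0)*k(-50) = ((⅐)*3²)*(√43/(-50)) = ((⅐)*9)*(√43*(-1/50)) = 9*(-√43/50)/7 = -9*√43/350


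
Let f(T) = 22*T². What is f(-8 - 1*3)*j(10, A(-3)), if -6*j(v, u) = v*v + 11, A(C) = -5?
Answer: -49247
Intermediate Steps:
j(v, u) = -11/6 - v²/6 (j(v, u) = -(v*v + 11)/6 = -(v² + 11)/6 = -(11 + v²)/6 = -11/6 - v²/6)
f(-8 - 1*3)*j(10, A(-3)) = (22*(-8 - 1*3)²)*(-11/6 - ⅙*10²) = (22*(-8 - 3)²)*(-11/6 - ⅙*100) = (22*(-11)²)*(-11/6 - 50/3) = (22*121)*(-37/2) = 2662*(-37/2) = -49247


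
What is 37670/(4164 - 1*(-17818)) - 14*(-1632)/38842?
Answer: 491355719/213456211 ≈ 2.3019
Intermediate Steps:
37670/(4164 - 1*(-17818)) - 14*(-1632)/38842 = 37670/(4164 + 17818) + 22848*(1/38842) = 37670/21982 + 11424/19421 = 37670*(1/21982) + 11424/19421 = 18835/10991 + 11424/19421 = 491355719/213456211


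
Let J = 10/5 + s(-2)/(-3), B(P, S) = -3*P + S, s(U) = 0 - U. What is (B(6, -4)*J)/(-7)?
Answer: 88/21 ≈ 4.1905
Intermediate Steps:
s(U) = -U
B(P, S) = S - 3*P
J = 4/3 (J = 10/5 - 1*(-2)/(-3) = 10*(1/5) + 2*(-1/3) = 2 - 2/3 = 4/3 ≈ 1.3333)
(B(6, -4)*J)/(-7) = ((-4 - 3*6)*(4/3))/(-7) = ((-4 - 18)*(4/3))*(-1/7) = -22*4/3*(-1/7) = -88/3*(-1/7) = 88/21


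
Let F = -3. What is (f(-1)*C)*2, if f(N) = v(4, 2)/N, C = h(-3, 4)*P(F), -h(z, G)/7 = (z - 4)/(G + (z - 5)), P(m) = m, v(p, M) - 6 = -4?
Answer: -147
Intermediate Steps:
v(p, M) = 2 (v(p, M) = 6 - 4 = 2)
h(z, G) = -7*(-4 + z)/(-5 + G + z) (h(z, G) = -7*(z - 4)/(G + (z - 5)) = -7*(-4 + z)/(G + (-5 + z)) = -7*(-4 + z)/(-5 + G + z))
C = 147/4 (C = (7*(4 - 1*(-3))/(-5 + 4 - 3))*(-3) = (7*(4 + 3)/(-4))*(-3) = (7*(-¼)*7)*(-3) = -49/4*(-3) = 147/4 ≈ 36.750)
f(N) = 2/N
(f(-1)*C)*2 = ((2/(-1))*(147/4))*2 = ((2*(-1))*(147/4))*2 = -2*147/4*2 = -147/2*2 = -147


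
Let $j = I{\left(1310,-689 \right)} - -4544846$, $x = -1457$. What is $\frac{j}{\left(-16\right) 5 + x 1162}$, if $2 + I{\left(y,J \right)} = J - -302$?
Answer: $- \frac{4544457}{1693114} \approx -2.6841$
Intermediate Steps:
$I{\left(y,J \right)} = 300 + J$ ($I{\left(y,J \right)} = -2 + \left(J - -302\right) = -2 + \left(J + 302\right) = -2 + \left(302 + J\right) = 300 + J$)
$j = 4544457$ ($j = \left(300 - 689\right) - -4544846 = -389 + 4544846 = 4544457$)
$\frac{j}{\left(-16\right) 5 + x 1162} = \frac{4544457}{\left(-16\right) 5 - 1693034} = \frac{4544457}{-80 - 1693034} = \frac{4544457}{-1693114} = 4544457 \left(- \frac{1}{1693114}\right) = - \frac{4544457}{1693114}$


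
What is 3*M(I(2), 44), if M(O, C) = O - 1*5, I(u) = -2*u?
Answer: -27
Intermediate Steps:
M(O, C) = -5 + O (M(O, C) = O - 5 = -5 + O)
3*M(I(2), 44) = 3*(-5 - 2*2) = 3*(-5 - 4) = 3*(-9) = -27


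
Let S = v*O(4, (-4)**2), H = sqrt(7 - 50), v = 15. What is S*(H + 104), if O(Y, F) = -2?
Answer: -3120 - 30*I*sqrt(43) ≈ -3120.0 - 196.72*I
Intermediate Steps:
H = I*sqrt(43) (H = sqrt(-43) = I*sqrt(43) ≈ 6.5574*I)
S = -30 (S = 15*(-2) = -30)
S*(H + 104) = -30*(I*sqrt(43) + 104) = -30*(104 + I*sqrt(43)) = -3120 - 30*I*sqrt(43)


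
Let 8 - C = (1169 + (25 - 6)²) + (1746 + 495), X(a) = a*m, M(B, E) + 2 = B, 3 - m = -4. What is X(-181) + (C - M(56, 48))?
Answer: -5084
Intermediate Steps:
m = 7 (m = 3 - 1*(-4) = 3 + 4 = 7)
M(B, E) = -2 + B
X(a) = 7*a (X(a) = a*7 = 7*a)
C = -3763 (C = 8 - ((1169 + (25 - 6)²) + (1746 + 495)) = 8 - ((1169 + 19²) + 2241) = 8 - ((1169 + 361) + 2241) = 8 - (1530 + 2241) = 8 - 1*3771 = 8 - 3771 = -3763)
X(-181) + (C - M(56, 48)) = 7*(-181) + (-3763 - (-2 + 56)) = -1267 + (-3763 - 1*54) = -1267 + (-3763 - 54) = -1267 - 3817 = -5084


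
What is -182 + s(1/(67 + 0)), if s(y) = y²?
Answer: -816997/4489 ≈ -182.00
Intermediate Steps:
-182 + s(1/(67 + 0)) = -182 + (1/(67 + 0))² = -182 + (1/67)² = -182 + 1/4489 = -816997/4489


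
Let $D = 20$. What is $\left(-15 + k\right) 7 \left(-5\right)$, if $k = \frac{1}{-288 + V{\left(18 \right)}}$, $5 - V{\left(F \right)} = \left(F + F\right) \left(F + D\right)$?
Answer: $\frac{866810}{1651} \approx 525.02$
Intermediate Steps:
$V{\left(F \right)} = 5 - 2 F \left(20 + F\right)$ ($V{\left(F \right)} = 5 - \left(F + F\right) \left(F + 20\right) = 5 - 2 F \left(20 + F\right)$)
$k = - \frac{1}{1651}$ ($k = \frac{1}{-288 - \left(715 + 648\right)} = \frac{1}{-288 - 1363} = \frac{1}{-1651} = - \frac{1}{1651} \approx -0.00060569$)
$\left(-15 + k\right) 7 \left(-5\right) = \left(-15 - \frac{1}{1651}\right) 7 \left(-5\right) = \left(- \frac{24766}{1651}\right) \left(-35\right) = \frac{866810}{1651}$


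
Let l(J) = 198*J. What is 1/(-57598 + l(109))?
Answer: -1/36016 ≈ -2.7765e-5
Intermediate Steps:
1/(-57598 + l(109)) = 1/(-57598 + 198*109) = 1/(-57598 + 21582) = 1/(-36016) = -1/36016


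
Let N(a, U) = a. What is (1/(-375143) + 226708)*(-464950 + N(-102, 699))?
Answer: -39551704939795636/375143 ≈ -1.0543e+11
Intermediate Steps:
(1/(-375143) + 226708)*(-464950 + N(-102, 699)) = (1/(-375143) + 226708)*(-464950 - 102) = (-1/375143 + 226708)*(-465052) = (85047919243/375143)*(-465052) = -39551704939795636/375143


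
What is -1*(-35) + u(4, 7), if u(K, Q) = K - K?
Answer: 35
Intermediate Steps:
u(K, Q) = 0
-1*(-35) + u(4, 7) = -1*(-35) + 0 = 35 + 0 = 35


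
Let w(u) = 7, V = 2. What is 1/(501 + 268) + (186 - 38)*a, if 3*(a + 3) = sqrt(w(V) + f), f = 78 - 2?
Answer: -341435/769 + 148*sqrt(83)/3 ≈ 5.4494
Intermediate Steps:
f = 76
a = -3 + sqrt(83)/3 (a = -3 + sqrt(7 + 76)/3 = -3 + sqrt(83)/3 ≈ 0.036811)
1/(501 + 268) + (186 - 38)*a = 1/(501 + 268) + (186 - 38)*(-3 + sqrt(83)/3) = 1/769 + 148*(-3 + sqrt(83)/3) = 1/769 + (-444 + 148*sqrt(83)/3) = -341435/769 + 148*sqrt(83)/3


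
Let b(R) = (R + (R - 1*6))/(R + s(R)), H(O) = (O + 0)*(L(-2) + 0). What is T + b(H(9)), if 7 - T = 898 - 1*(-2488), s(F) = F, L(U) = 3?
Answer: -30403/9 ≈ -3378.1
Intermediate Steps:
T = -3379 (T = 7 - (898 - 1*(-2488)) = 7 - (898 + 2488) = 7 - 1*3386 = 7 - 3386 = -3379)
H(O) = 3*O (H(O) = (O + 0)*(3 + 0) = O*3 = 3*O)
b(R) = (-6 + 2*R)/(2*R) (b(R) = (R + (R - 1*6))/(R + R) = (R + (R - 6))/((2*R)) = (R + (-6 + R))*(1/(2*R)) = (-6 + 2*R)*(1/(2*R)) = (-6 + 2*R)/(2*R))
T + b(H(9)) = -3379 + (-3 + 3*9)/((3*9)) = -3379 + (-3 + 27)/27 = -3379 + (1/27)*24 = -3379 + 8/9 = -30403/9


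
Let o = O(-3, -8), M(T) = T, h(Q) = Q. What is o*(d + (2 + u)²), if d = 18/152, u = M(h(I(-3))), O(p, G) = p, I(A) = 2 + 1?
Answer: -5727/76 ≈ -75.355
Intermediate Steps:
I(A) = 3
u = 3
o = -3
d = 9/76 (d = 18*(1/152) = 9/76 ≈ 0.11842)
o*(d + (2 + u)²) = -3*(9/76 + (2 + 3)²) = -3*(9/76 + 5²) = -3*(9/76 + 25) = -3*1909/76 = -5727/76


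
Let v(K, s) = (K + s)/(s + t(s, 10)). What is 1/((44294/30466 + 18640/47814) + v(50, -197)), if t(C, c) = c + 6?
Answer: 65915734911/175064393566 ≈ 0.37652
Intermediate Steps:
t(C, c) = 6 + c
v(K, s) = (K + s)/(16 + s) (v(K, s) = (K + s)/(s + (6 + 10)) = (K + s)/(s + 16) = (K + s)/(16 + s))
1/((44294/30466 + 18640/47814) + v(50, -197)) = 1/((44294/30466 + 18640/47814) + (50 - 197)/(16 - 197)) = 1/((44294*(1/30466) + 18640*(1/47814)) - 147/(-181)) = 1/((22147/15233 + 9320/23907) - 1/181*(-147)) = 1/(671439889/364175331 + 147/181) = 1/(175064393566/65915734911) = 65915734911/175064393566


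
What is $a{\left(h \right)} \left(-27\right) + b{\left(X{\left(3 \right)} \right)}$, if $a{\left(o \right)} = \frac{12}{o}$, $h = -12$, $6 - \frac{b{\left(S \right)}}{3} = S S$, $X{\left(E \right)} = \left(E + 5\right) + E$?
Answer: $-318$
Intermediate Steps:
$X{\left(E \right)} = 5 + 2 E$ ($X{\left(E \right)} = \left(5 + E\right) + E = 5 + 2 E$)
$b{\left(S \right)} = 18 - 3 S^{2}$ ($b{\left(S \right)} = 18 - 3 S S = 18 - 3 S^{2}$)
$a{\left(h \right)} \left(-27\right) + b{\left(X{\left(3 \right)} \right)} = \frac{12}{-12} \left(-27\right) + \left(18 - 3 \left(5 + 2 \cdot 3\right)^{2}\right) = 12 \left(- \frac{1}{12}\right) \left(-27\right) + \left(18 - 3 \left(5 + 6\right)^{2}\right) = \left(-1\right) \left(-27\right) + \left(18 - 3 \cdot 11^{2}\right) = 27 + \left(18 - 363\right) = 27 - 345 = -318$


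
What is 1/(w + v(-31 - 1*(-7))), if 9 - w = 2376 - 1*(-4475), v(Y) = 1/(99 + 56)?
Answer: -155/1060509 ≈ -0.00014616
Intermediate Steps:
v(Y) = 1/155
w = -6842 (w = 9 - (2376 - 1*(-4475)) = 9 - (2376 + 4475) = 9 - 1*6851 = 9 - 6851 = -6842)
1/(w + v(-31 - 1*(-7))) = 1/(-6842 + 1/155) = 1/(-1060509/155) = -155/1060509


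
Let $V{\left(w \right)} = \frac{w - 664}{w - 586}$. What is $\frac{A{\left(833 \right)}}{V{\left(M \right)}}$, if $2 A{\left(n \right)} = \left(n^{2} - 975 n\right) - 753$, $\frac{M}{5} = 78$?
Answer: $- \frac{5832911}{137} \approx -42576.0$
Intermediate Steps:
$M = 390$ ($M = 5 \cdot 78 = 390$)
$A{\left(n \right)} = - \frac{753}{2} + \frac{n^{2}}{2} - \frac{975 n}{2}$ ($A{\left(n \right)} = \frac{\left(n^{2} - 975 n\right) - 753}{2} = \frac{-753 + n^{2} - 975 n}{2} = - \frac{753}{2} + \frac{n^{2}}{2} - \frac{975 n}{2}$)
$V{\left(w \right)} = \frac{-664 + w}{-586 + w}$
$\frac{A{\left(833 \right)}}{V{\left(M \right)}} = \frac{- \frac{753}{2} + \frac{833^{2}}{2} - \frac{812175}{2}}{\frac{1}{-586 + 390} \left(-664 + 390\right)} = \frac{- \frac{753}{2} + \frac{1}{2} \cdot 693889 - \frac{812175}{2}}{\frac{1}{-196} \left(-274\right)} = \frac{- \frac{753}{2} + \frac{693889}{2} - \frac{812175}{2}}{\left(- \frac{1}{196}\right) \left(-274\right)} = - \frac{119039}{2 \cdot \frac{137}{98}} = \left(- \frac{119039}{2}\right) \frac{98}{137} = - \frac{5832911}{137}$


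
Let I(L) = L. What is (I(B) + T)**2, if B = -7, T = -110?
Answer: 13689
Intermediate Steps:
(I(B) + T)**2 = (-7 - 110)**2 = (-117)**2 = 13689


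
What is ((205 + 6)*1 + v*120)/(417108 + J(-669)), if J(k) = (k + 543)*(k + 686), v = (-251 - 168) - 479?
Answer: -107549/414966 ≈ -0.25918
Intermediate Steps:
v = -898 (v = -419 - 479 = -898)
J(k) = (543 + k)*(686 + k)
((205 + 6)*1 + v*120)/(417108 + J(-669)) = ((205 + 6)*1 - 898*120)/(417108 + (372498 + (-669)**2 + 1229*(-669))) = (211*1 - 107760)/(417108 + (372498 + 447561 - 822201)) = (211 - 107760)/(417108 - 2142) = -107549/414966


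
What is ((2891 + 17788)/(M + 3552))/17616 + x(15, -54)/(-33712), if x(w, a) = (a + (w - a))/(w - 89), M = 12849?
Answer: 166432897/2145134812128 ≈ 7.7586e-5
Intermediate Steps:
x(w, a) = w/(-89 + w)
((2891 + 17788)/(M + 3552))/17616 + x(15, -54)/(-33712) = ((2891 + 17788)/(12849 + 3552))/17616 + (15/(-89 + 15))/(-33712) = (20679/16401)*(1/17616) + (15/(-74))*(-1/33712) = (20679*(1/16401))*(1/17616) + (15*(-1/74))*(-1/33712) = (6893/5467)*(1/17616) - 15/74*(-1/33712) = 6893/96306672 + 15/2494688 = 166432897/2145134812128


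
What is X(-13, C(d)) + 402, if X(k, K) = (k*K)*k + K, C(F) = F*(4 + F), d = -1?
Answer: -108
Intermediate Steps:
X(k, K) = K + K*k² (X(k, K) = (K*k)*k + K = K*k² + K = K + K*k²)
X(-13, C(d)) + 402 = (-(4 - 1))*(1 + (-13)²) + 402 = (-1*3)*(1 + 169) + 402 = -3*170 + 402 = -510 + 402 = -108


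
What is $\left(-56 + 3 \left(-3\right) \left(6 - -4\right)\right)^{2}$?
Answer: $21316$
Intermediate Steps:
$\left(-56 + 3 \left(-3\right) \left(6 - -4\right)\right)^{2} = \left(-56 - 9 \left(6 + 4\right)\right)^{2} = \left(-56 - 90\right)^{2} = \left(-146\right)^{2} = 21316$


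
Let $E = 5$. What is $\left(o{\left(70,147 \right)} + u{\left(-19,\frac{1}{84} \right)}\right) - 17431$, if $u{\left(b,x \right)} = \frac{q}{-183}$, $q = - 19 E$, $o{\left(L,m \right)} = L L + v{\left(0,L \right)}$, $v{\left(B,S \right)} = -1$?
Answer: $- \frac{2293261}{183} \approx -12531.0$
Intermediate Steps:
$o{\left(L,m \right)} = -1 + L^{2}$ ($o{\left(L,m \right)} = L L - 1 = L^{2} - 1 = -1 + L^{2}$)
$q = -95$ ($q = \left(-19\right) 5 = -95$)
$u{\left(b,x \right)} = \frac{95}{183}$ ($u{\left(b,x \right)} = - \frac{95}{-183} = \left(-95\right) \left(- \frac{1}{183}\right) = \frac{95}{183}$)
$\left(o{\left(70,147 \right)} + u{\left(-19,\frac{1}{84} \right)}\right) - 17431 = \left(\left(-1 + 70^{2}\right) + \frac{95}{183}\right) - 17431 = \left(\left(-1 + 4900\right) + \frac{95}{183}\right) - 17431 = \left(4899 + \frac{95}{183}\right) - 17431 = \frac{896612}{183} - 17431 = - \frac{2293261}{183}$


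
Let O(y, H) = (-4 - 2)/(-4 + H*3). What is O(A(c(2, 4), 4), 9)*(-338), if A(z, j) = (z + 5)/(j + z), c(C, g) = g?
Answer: 2028/23 ≈ 88.174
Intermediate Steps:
A(z, j) = (5 + z)/(j + z)
O(y, H) = -6/(-4 + 3*H)
O(A(c(2, 4), 4), 9)*(-338) = -6/(-4 + 3*9)*(-338) = -6/(-4 + 27)*(-338) = -6/23*(-338) = 2028/23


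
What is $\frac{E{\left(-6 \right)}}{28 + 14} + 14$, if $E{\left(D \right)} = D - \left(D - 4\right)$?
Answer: $\frac{296}{21} \approx 14.095$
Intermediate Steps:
$E{\left(D \right)} = 4$ ($E{\left(D \right)} = D - \left(-4 + D\right) = 4$)
$\frac{E{\left(-6 \right)}}{28 + 14} + 14 = \frac{4}{28 + 14} + 14 = \frac{4}{42} + 14 = 4 \cdot \frac{1}{42} + 14 = \frac{2}{21} + 14 = \frac{296}{21}$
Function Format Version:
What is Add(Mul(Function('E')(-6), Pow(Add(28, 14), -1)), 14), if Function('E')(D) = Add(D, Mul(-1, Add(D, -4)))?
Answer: Rational(296, 21) ≈ 14.095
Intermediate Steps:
Function('E')(D) = 4 (Function('E')(D) = Add(D, Mul(-1, Add(-4, D))) = Add(D, Add(4, Mul(-1, D))) = 4)
Add(Mul(Function('E')(-6), Pow(Add(28, 14), -1)), 14) = Add(Mul(4, Pow(Add(28, 14), -1)), 14) = Add(Mul(4, Pow(42, -1)), 14) = Add(Mul(4, Rational(1, 42)), 14) = Add(Rational(2, 21), 14) = Rational(296, 21)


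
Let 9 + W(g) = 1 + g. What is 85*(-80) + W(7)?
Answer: -6801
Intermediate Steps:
W(g) = -8 + g (W(g) = -9 + (1 + g) = -8 + g)
85*(-80) + W(7) = 85*(-80) + (-8 + 7) = -6800 - 1 = -6801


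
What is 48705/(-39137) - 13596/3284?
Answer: -173013468/32131477 ≈ -5.3845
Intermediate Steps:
48705/(-39137) - 13596/3284 = 48705*(-1/39137) - 13596*1/3284 = -48705/39137 - 3399/821 = -173013468/32131477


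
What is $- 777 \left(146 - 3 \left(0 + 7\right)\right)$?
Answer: $-97125$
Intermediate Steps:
$- 777 \left(146 - 3 \left(0 + 7\right)\right) = - 777 \left(146 - 21\right) = \left(-777\right) 125 = -97125$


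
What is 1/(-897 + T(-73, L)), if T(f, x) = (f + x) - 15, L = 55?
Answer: -1/930 ≈ -0.0010753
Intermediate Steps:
T(f, x) = -15 + f + x
1/(-897 + T(-73, L)) = 1/(-897 + (-15 - 73 + 55)) = 1/(-897 - 33) = 1/(-930) = -1/930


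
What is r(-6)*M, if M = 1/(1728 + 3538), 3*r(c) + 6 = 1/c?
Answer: -37/94788 ≈ -0.00039034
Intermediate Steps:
r(c) = -2 + 1/(3*c) (r(c) = -2 + (1/c)/3 = -2 + 1/(3*c))
M = 1/5266 ≈ 0.00018990
r(-6)*M = (-2 + (1/3)/(-6))*(1/5266) = (-2 + (1/3)*(-1/6))*(1/5266) = (-2 - 1/18)*(1/5266) = -37/18*1/5266 = -37/94788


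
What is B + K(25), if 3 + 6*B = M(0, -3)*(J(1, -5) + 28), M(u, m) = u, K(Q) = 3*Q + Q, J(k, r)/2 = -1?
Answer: 199/2 ≈ 99.500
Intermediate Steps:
J(k, r) = -2 (J(k, r) = 2*(-1) = -2)
K(Q) = 4*Q
B = -½ (B = -½ + (0*(-2 + 28))/6 = -½ + (0*26)/6 = -½ + (⅙)*0 = -½ + 0 = -½ ≈ -0.50000)
B + K(25) = -½ + 4*25 = -½ + 100 = 199/2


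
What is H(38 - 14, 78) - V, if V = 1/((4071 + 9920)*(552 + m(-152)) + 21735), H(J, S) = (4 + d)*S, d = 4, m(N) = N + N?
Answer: 2178697871/3491503 ≈ 624.00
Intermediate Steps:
m(N) = 2*N
H(J, S) = 8*S (H(J, S) = (4 + 4)*S = 8*S)
V = 1/3491503 (V = 1/((4071 + 9920)*(552 + 2*(-152)) + 21735) = 1/(13991*(552 - 304) + 21735) = 1/(13991*248 + 21735) = 1/(3469768 + 21735) = 1/3491503 ≈ 2.8641e-7)
H(38 - 14, 78) - V = 8*78 - 1*1/3491503 = 624 - 1/3491503 = 2178697871/3491503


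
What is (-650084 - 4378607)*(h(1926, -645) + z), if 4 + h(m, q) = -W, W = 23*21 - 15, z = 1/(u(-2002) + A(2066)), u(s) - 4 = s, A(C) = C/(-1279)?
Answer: 6070359473773005/2557508 ≈ 2.3735e+9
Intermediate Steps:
A(C) = -C/1279 (A(C) = C*(-1/1279) = -C/1279)
u(s) = 4 + s
z = -1279/2557508 (z = 1/((4 - 2002) - 1/1279*2066) = 1/(-1998 - 2066/1279) = 1/(-2557508/1279) = -1279/2557508 ≈ -0.00050010)
W = 468 (W = 483 - 15 = 468)
h(m, q) = -472 (h(m, q) = -4 - 1*468 = -4 - 468 = -472)
(-650084 - 4378607)*(h(1926, -645) + z) = (-650084 - 4378607)*(-472 - 1279/2557508) = -5028691*(-1207145055/2557508) = 6070359473773005/2557508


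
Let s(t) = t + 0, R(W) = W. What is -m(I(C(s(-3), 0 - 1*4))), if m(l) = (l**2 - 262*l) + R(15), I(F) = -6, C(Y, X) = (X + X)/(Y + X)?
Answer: -1623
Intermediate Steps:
s(t) = t
C(Y, X) = 2*X/(X + Y) (C(Y, X) = (2*X)/(X + Y) = 2*X/(X + Y))
m(l) = 15 + l**2 - 262*l (m(l) = (l**2 - 262*l) + 15 = 15 + l**2 - 262*l)
-m(I(C(s(-3), 0 - 1*4))) = -(15 + (-6)**2 - 262*(-6)) = -(15 + 36 + 1572) = -1*1623 = -1623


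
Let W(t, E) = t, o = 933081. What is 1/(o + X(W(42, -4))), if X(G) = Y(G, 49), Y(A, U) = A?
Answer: 1/933123 ≈ 1.0717e-6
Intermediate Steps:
X(G) = G
1/(o + X(W(42, -4))) = 1/(933081 + 42) = 1/933123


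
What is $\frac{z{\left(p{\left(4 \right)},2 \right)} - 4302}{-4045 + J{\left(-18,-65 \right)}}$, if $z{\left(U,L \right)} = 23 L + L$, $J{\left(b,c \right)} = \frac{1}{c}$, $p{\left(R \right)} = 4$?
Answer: $\frac{46085}{43821} \approx 1.0517$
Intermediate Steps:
$z{\left(U,L \right)} = 24 L$
$\frac{z{\left(p{\left(4 \right)},2 \right)} - 4302}{-4045 + J{\left(-18,-65 \right)}} = \frac{24 \cdot 2 - 4302}{-4045 + \frac{1}{-65}} = \frac{48 - 4302}{-4045 - \frac{1}{65}} = - \frac{4254}{- \frac{262926}{65}} = \left(-4254\right) \left(- \frac{65}{262926}\right) = \frac{46085}{43821}$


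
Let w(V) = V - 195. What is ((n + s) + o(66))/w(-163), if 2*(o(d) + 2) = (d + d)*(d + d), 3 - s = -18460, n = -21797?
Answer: -2688/179 ≈ -15.017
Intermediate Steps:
w(V) = -195 + V
s = 18463 (s = 3 - 1*(-18460) = 3 + 18460 = 18463)
o(d) = -2 + 2*d² (o(d) = -2 + ((d + d)*(d + d))/2 = -2 + ((2*d)*(2*d))/2 = -2 + (4*d²)/2 = -2 + 2*d²)
((n + s) + o(66))/w(-163) = ((-21797 + 18463) + (-2 + 2*66²))/(-195 - 163) = (-3334 + (-2 + 2*4356))/(-358) = (-3334 + (-2 + 8712))*(-1/358) = (-3334 + 8710)*(-1/358) = 5376*(-1/358) = -2688/179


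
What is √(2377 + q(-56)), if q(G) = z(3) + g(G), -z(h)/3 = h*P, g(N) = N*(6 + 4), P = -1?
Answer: √1826 ≈ 42.732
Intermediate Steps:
g(N) = 10*N (g(N) = N*10 = 10*N)
z(h) = 3*h (z(h) = -3*h*(-1) = -(-3)*h = 3*h)
q(G) = 9 + 10*G (q(G) = 3*3 + 10*G = 9 + 10*G)
√(2377 + q(-56)) = √(2377 + (9 + 10*(-56))) = √(2377 + (9 - 560)) = √(2377 - 551) = √1826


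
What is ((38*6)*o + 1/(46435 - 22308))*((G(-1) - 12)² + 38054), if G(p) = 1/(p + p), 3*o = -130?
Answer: -36433436540319/96508 ≈ -3.7752e+8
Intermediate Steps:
o = -130/3 (o = (⅓)*(-130) = -130/3 ≈ -43.333)
G(p) = 1/(2*p)
((38*6)*o + 1/(46435 - 22308))*((G(-1) - 12)² + 38054) = ((38*6)*(-130/3) + 1/(46435 - 22308))*(((½)/(-1) - 12)² + 38054) = (228*(-130/3) + 1/24127)*(((½)*(-1) - 12)² + 38054) = (-9880 + 1/24127)*((-½ - 12)² + 38054) = -238374759*((-25/2)² + 38054)/24127 = -238374759*(625/4 + 38054)/24127 = -238374759/24127*152841/4 = -36433436540319/96508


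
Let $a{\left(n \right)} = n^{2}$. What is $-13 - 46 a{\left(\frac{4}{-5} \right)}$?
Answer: $- \frac{1061}{25} \approx -42.44$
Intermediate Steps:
$-13 - 46 a{\left(\frac{4}{-5} \right)} = -13 - 46 \left(\frac{4}{-5}\right)^{2} = -13 - 46 \left(4 \left(- \frac{1}{5}\right)\right)^{2} = -13 - 46 \left(- \frac{4}{5}\right)^{2} = -13 - \frac{736}{25} = - \frac{1061}{25}$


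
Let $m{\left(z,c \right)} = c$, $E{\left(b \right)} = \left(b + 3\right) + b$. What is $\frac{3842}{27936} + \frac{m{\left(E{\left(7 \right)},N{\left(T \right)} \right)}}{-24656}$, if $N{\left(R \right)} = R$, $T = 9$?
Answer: $\frac{738101}{5381172} \approx 0.13716$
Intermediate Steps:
$E{\left(b \right)} = 3 + 2 b$ ($E{\left(b \right)} = \left(3 + b\right) + b = 3 + 2 b$)
$\frac{3842}{27936} + \frac{m{\left(E{\left(7 \right)},N{\left(T \right)} \right)}}{-24656} = \frac{3842}{27936} + \frac{9}{-24656} = 3842 \cdot \frac{1}{27936} + 9 \left(- \frac{1}{24656}\right) = \frac{1921}{13968} - \frac{9}{24656} = \frac{738101}{5381172}$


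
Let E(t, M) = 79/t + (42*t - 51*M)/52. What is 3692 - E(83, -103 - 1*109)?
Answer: 7371915/2158 ≈ 3416.1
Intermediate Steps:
E(t, M) = 79/t - 51*M/52 + 21*t/26 (E(t, M) = 79/t + (-51*M + 42*t)*(1/52) = 79/t + (-51*M/52 + 21*t/26) = 79/t - 51*M/52 + 21*t/26)
3692 - E(83, -103 - 1*109) = 3692 - (79/83 - 51*(-103 - 1*109)/52 + (21/26)*83) = 3692 - (79*(1/83) - 51*(-103 - 109)/52 + 1743/26) = 3692 - (79/83 - 51/52*(-212) + 1743/26) = 3692 - (79/83 + 2703/13 + 1743/26) = 3692 - 1*595421/2158 = 3692 - 595421/2158 = 7371915/2158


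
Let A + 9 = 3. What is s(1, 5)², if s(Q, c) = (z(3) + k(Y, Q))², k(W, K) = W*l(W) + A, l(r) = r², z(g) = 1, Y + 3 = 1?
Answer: 28561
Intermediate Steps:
A = -6 (A = -9 + 3 = -6)
Y = -2 (Y = -3 + 1 = -2)
k(W, K) = -6 + W³ (k(W, K) = W*W² - 6 = W³ - 6 = -6 + W³)
s(Q, c) = 169 (s(Q, c) = (1 + (-6 + (-2)³))² = (1 + (-6 - 8))² = (1 - 14)² = (-13)² = 169)
s(1, 5)² = 169² = 28561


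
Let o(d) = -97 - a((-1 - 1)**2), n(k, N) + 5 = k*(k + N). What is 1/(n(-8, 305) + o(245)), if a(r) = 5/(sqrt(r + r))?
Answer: -19824/49123847 + 10*sqrt(2)/49123847 ≈ -0.00040326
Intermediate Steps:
a(r) = 5*sqrt(2)/(2*sqrt(r)) (a(r) = 5/(sqrt(2*r)) = 5/((sqrt(2)*sqrt(r))) = 5*(sqrt(2)/(2*sqrt(r))) = 5*sqrt(2)/(2*sqrt(r)))
n(k, N) = -5 + k*(N + k) (n(k, N) = -5 + k*(k + N) = -5 + k*(N + k))
o(d) = -97 - 5*sqrt(2)/4 (o(d) = -97 - 5*sqrt(2)/(2*sqrt((-1 - 1)**2)) = -97 - 5*sqrt(2)/(2*sqrt((-2)**2)) = -97 - 5*sqrt(2)/(2*sqrt(4)) = -97 - 5*sqrt(2)/(2*2) = -97 - 5*sqrt(2)/4)
1/(n(-8, 305) + o(245)) = 1/((-5 + (-8)**2 + 305*(-8)) + (-97 - 5*sqrt(2)/4)) = 1/((-5 + 64 - 2440) + (-97 - 5*sqrt(2)/4)) = 1/(-2381 + (-97 - 5*sqrt(2)/4)) = 1/(-2478 - 5*sqrt(2)/4)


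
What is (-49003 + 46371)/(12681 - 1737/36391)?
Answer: -47890556/230736267 ≈ -0.20756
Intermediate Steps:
(-49003 + 46371)/(12681 - 1737/36391) = -2632/(12681 - 1737*1/36391) = -2632/(12681 - 1737/36391) = -2632/461472534/36391 = -2632*36391/461472534 = -47890556/230736267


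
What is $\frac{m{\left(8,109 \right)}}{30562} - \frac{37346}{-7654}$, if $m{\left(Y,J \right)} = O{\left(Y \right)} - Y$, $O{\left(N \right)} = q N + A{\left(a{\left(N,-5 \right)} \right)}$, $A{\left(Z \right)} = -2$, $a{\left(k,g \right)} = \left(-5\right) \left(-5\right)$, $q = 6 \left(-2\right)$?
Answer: $\frac{285139282}{58480387} \approx 4.8758$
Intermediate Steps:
$q = -12$
$a{\left(k,g \right)} = 25$
$O{\left(N \right)} = -2 - 12 N$ ($O{\left(N \right)} = - 12 N - 2 = -2 - 12 N$)
$m{\left(Y,J \right)} = -2 - 13 Y$ ($m{\left(Y,J \right)} = \left(-2 - 12 Y\right) - Y = -2 - 13 Y$)
$\frac{m{\left(8,109 \right)}}{30562} - \frac{37346}{-7654} = \frac{-2 - 104}{30562} - \frac{37346}{-7654} = \left(-2 - 104\right) \frac{1}{30562} - - \frac{18673}{3827} = \left(-106\right) \frac{1}{30562} + \frac{18673}{3827} = - \frac{53}{15281} + \frac{18673}{3827} = \frac{285139282}{58480387}$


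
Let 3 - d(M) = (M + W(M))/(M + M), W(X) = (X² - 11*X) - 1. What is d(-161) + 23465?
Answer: 3792113/161 ≈ 23554.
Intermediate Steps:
W(X) = -1 + X² - 11*X
d(M) = 3 - (-1 + M² - 10*M)/(2*M) (d(M) = 3 - (M + (-1 + M² - 11*M))/(M + M) = 3 - (-1 + M² - 10*M)/(2*M))
d(-161) + 23465 = (8 + (½)/(-161) - ½*(-161)) + 23465 = (8 + (½)*(-1/161) + 161/2) + 23465 = (8 - 1/322 + 161/2) + 23465 = 14248/161 + 23465 = 3792113/161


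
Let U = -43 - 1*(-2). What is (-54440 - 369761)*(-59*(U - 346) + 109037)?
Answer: -55939385870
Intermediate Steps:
U = -41 (U = -43 + 2 = -41)
(-54440 - 369761)*(-59*(U - 346) + 109037) = (-54440 - 369761)*(-59*(-41 - 346) + 109037) = -424201*(-59*(-387) + 109037) = -424201*(22833 + 109037) = -424201*131870 = -55939385870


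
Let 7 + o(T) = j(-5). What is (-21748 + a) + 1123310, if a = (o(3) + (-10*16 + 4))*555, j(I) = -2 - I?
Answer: 1012762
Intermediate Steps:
o(T) = -4 (o(T) = -7 + (-2 - 1*(-5)) = -7 + (-2 + 5) = -7 + 3 = -4)
a = -88800 (a = (-4 + (-10*16 + 4))*555 = (-4 + (-160 + 4))*555 = (-4 - 156)*555 = -160*555 = -88800)
(-21748 + a) + 1123310 = (-21748 - 88800) + 1123310 = -110548 + 1123310 = 1012762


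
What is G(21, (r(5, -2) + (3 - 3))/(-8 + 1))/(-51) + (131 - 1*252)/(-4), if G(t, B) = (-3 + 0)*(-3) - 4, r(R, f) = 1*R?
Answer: 6151/204 ≈ 30.152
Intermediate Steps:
r(R, f) = R
G(t, B) = 5 (G(t, B) = -3*(-3) - 4 = 9 - 4 = 5)
G(21, (r(5, -2) + (3 - 3))/(-8 + 1))/(-51) + (131 - 1*252)/(-4) = 5/(-51) + (131 - 1*252)/(-4) = 5*(-1/51) + (131 - 252)*(-¼) = -5/51 - 121*(-¼) = -5/51 + 121/4 = 6151/204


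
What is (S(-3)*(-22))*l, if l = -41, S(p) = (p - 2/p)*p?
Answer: 6314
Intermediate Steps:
S(p) = p*(p - 2/p)
(S(-3)*(-22))*l = ((-2 + (-3)²)*(-22))*(-41) = ((-2 + 9)*(-22))*(-41) = (7*(-22))*(-41) = -154*(-41) = 6314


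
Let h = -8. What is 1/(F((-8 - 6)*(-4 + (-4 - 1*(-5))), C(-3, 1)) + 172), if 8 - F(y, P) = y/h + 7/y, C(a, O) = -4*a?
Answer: 12/2221 ≈ 0.0054030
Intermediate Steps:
F(y, P) = 8 - 7/y + y/8 (F(y, P) = 8 - (y/(-8) + 7/y) = 8 - (y*(-⅛) + 7/y) = 8 - (-y/8 + 7/y) = 8 - (7/y - y/8) = 8 + (-7/y + y/8) = 8 - 7/y + y/8)
1/(F((-8 - 6)*(-4 + (-4 - 1*(-5))), C(-3, 1)) + 172) = 1/((8 - 7*1/((-8 - 6)*(-4 + (-4 - 1*(-5)))) + ((-8 - 6)*(-4 + (-4 - 1*(-5))))/8) + 172) = 1/((8 - 7*(-1/(14*(-4 + (-4 + 5)))) + (-14*(-4 + (-4 + 5)))/8) + 172) = 1/((8 - 7*(-1/(14*(-4 + 1))) + (-14*(-4 + 1))/8) + 172) = 1/((8 - 7/((-14*(-3))) + (-14*(-3))/8) + 172) = 1/((8 - 7/42 + (⅛)*42) + 172) = 1/((8 - 7*1/42 + 21/4) + 172) = 1/((8 - ⅙ + 21/4) + 172) = 1/(157/12 + 172) = 1/(2221/12) = 12/2221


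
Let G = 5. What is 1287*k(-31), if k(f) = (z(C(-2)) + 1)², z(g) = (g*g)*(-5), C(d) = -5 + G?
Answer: 1287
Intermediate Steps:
C(d) = 0 (C(d) = -5 + 5 = 0)
z(g) = -5*g² (z(g) = g²*(-5) = -5*g²)
k(f) = 1 (k(f) = (-5*0² + 1)² = (-5*0 + 1)² = (0 + 1)² = 1² = 1)
1287*k(-31) = 1287*1 = 1287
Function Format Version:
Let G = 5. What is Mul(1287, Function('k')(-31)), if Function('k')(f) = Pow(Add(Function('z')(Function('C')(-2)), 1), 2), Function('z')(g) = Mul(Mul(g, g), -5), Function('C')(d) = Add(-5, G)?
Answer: 1287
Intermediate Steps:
Function('C')(d) = 0 (Function('C')(d) = Add(-5, 5) = 0)
Function('z')(g) = Mul(-5, Pow(g, 2)) (Function('z')(g) = Mul(Pow(g, 2), -5) = Mul(-5, Pow(g, 2)))
Function('k')(f) = 1 (Function('k')(f) = Pow(Add(Mul(-5, Pow(0, 2)), 1), 2) = Pow(Add(Mul(-5, 0), 1), 2) = Pow(Add(0, 1), 2) = Pow(1, 2) = 1)
Mul(1287, Function('k')(-31)) = Mul(1287, 1) = 1287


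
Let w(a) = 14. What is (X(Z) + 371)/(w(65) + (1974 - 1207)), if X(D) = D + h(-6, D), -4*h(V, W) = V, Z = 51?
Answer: 77/142 ≈ 0.54225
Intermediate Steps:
h(V, W) = -V/4
X(D) = 3/2 + D (X(D) = D - 1/4*(-6) = D + 3/2 = 3/2 + D)
(X(Z) + 371)/(w(65) + (1974 - 1207)) = ((3/2 + 51) + 371)/(14 + (1974 - 1207)) = (105/2 + 371)/(14 + 767) = (847/2)/781 = (847/2)*(1/781) = 77/142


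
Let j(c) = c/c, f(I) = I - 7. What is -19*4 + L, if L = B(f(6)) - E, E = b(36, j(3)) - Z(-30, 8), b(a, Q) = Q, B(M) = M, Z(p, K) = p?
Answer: -108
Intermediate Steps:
f(I) = -7 + I
j(c) = 1
E = 31 (E = 1 - 1*(-30) = 1 + 30 = 31)
L = -32 (L = (-7 + 6) - 1*31 = -1 - 31 = -32)
-19*4 + L = -19*4 - 32 = -76 - 32 = -108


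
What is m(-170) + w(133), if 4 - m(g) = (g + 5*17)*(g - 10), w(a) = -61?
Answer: -15357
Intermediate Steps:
m(g) = 4 - (-10 + g)*(85 + g) (m(g) = 4 - (g + 5*17)*(g - 10) = 4 - (g + 85)*(-10 + g) = 4 - (85 + g)*(-10 + g) = 4 - (-10 + g)*(85 + g))
m(-170) + w(133) = (854 - 1*(-170)² - 75*(-170)) - 61 = (854 - 1*28900 + 12750) - 61 = (854 - 28900 + 12750) - 61 = -15296 - 61 = -15357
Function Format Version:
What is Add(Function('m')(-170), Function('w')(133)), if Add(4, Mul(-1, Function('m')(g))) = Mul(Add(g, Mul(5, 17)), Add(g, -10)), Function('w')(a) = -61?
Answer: -15357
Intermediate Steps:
Function('m')(g) = Add(4, Mul(-1, Add(-10, g), Add(85, g))) (Function('m')(g) = Add(4, Mul(-1, Mul(Add(g, Mul(5, 17)), Add(g, -10)))) = Add(4, Mul(-1, Mul(Add(g, 85), Add(-10, g)))) = Add(4, Mul(-1, Mul(Add(85, g), Add(-10, g)))) = Add(4, Mul(-1, Mul(Add(-10, g), Add(85, g)))) = Add(4, Mul(-1, Add(-10, g), Add(85, g))))
Add(Function('m')(-170), Function('w')(133)) = Add(Add(854, Mul(-1, Pow(-170, 2)), Mul(-75, -170)), -61) = Add(Add(854, Mul(-1, 28900), 12750), -61) = Add(Add(854, -28900, 12750), -61) = Add(-15296, -61) = -15357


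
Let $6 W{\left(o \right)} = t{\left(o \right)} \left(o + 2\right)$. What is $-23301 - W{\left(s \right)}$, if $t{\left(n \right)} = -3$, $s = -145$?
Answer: $- \frac{46745}{2} \approx -23373.0$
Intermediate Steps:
$W{\left(o \right)} = -1 - \frac{o}{2}$ ($W{\left(o \right)} = \frac{\left(-3\right) \left(o + 2\right)}{6} = \frac{\left(-3\right) \left(2 + o\right)}{6} = \frac{-6 - 3 o}{6} = -1 - \frac{o}{2}$)
$-23301 - W{\left(s \right)} = -23301 - \left(-1 - - \frac{145}{2}\right) = -23301 - \left(-1 + \frac{145}{2}\right) = -23301 - \frac{143}{2} = - \frac{46745}{2}$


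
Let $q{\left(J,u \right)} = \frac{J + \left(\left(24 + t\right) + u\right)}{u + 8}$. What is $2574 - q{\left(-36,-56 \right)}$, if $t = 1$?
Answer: $\frac{123485}{48} \approx 2572.6$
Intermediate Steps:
$q{\left(J,u \right)} = \frac{25 + J + u}{8 + u}$ ($q{\left(J,u \right)} = \frac{J + \left(\left(24 + 1\right) + u\right)}{u + 8} = \frac{J + \left(25 + u\right)}{8 + u} = \frac{25 + J + u}{8 + u}$)
$2574 - q{\left(-36,-56 \right)} = 2574 - \frac{25 - 36 - 56}{8 - 56} = 2574 - \frac{1}{-48} \left(-67\right) = 2574 - \left(- \frac{1}{48}\right) \left(-67\right) = 2574 - \frac{67}{48} = \frac{123485}{48}$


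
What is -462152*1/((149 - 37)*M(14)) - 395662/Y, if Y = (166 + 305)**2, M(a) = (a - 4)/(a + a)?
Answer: -12817511039/1109205 ≈ -11556.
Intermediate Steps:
M(a) = (-4 + a)/(2*a) (M(a) = (-4 + a)/((2*a)) = (-4 + a)*(1/(2*a)) = (-4 + a)/(2*a))
Y = 221841 (Y = 471**2 = 221841)
-462152*1/((149 - 37)*M(14)) - 395662/Y = -462152*28/((-4 + 14)*(149 - 37)) - 395662/221841 = -462152/(((1/2)*(1/14)*10)*112) - 395662*1/221841 = -462152/((5/14)*112) - 395662/221841 = -462152/40 - 395662/221841 = -462152*1/40 - 395662/221841 = -57769/5 - 395662/221841 = -12817511039/1109205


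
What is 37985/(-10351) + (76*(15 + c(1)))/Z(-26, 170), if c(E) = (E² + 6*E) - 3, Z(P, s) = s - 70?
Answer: 2787086/258775 ≈ 10.770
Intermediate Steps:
Z(P, s) = -70 + s
c(E) = -3 + E² + 6*E
37985/(-10351) + (76*(15 + c(1)))/Z(-26, 170) = 37985/(-10351) + (76*(15 + (-3 + 1² + 6*1)))/(-70 + 170) = 37985*(-1/10351) + (76*(15 + (-3 + 1 + 6)))/100 = -37985/10351 + (76*(15 + 4))*(1/100) = -37985/10351 + (76*19)*(1/100) = -37985/10351 + 1444*(1/100) = -37985/10351 + 361/25 = 2787086/258775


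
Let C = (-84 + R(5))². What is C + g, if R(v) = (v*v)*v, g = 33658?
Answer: 35339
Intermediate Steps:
R(v) = v³ (R(v) = v²*v = v³)
C = 1681 (C = (-84 + 5³)² = (-84 + 125)² = 41² = 1681)
C + g = 1681 + 33658 = 35339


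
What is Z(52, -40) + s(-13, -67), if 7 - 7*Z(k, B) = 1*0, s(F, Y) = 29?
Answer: 30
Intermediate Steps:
Z(k, B) = 1 (Z(k, B) = 1 - 0/7 = 1 - 1/7*0 = 1 + 0 = 1)
Z(52, -40) + s(-13, -67) = 1 + 29 = 30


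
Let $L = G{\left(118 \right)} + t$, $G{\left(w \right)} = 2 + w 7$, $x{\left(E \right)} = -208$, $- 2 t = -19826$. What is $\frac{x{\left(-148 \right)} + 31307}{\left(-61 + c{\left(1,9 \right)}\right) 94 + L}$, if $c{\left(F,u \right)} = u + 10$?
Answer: $\frac{31099}{6793} \approx 4.5781$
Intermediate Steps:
$t = 9913$ ($t = \left(- \frac{1}{2}\right) \left(-19826\right) = 9913$)
$G{\left(w \right)} = 2 + 7 w$
$c{\left(F,u \right)} = 10 + u$
$L = 10741$ ($L = \left(2 + 7 \cdot 118\right) + 9913 = \left(2 + 826\right) + 9913 = 828 + 9913 = 10741$)
$\frac{x{\left(-148 \right)} + 31307}{\left(-61 + c{\left(1,9 \right)}\right) 94 + L} = \frac{-208 + 31307}{\left(-61 + \left(10 + 9\right)\right) 94 + 10741} = \frac{31099}{\left(-61 + 19\right) 94 + 10741} = \frac{31099}{\left(-42\right) 94 + 10741} = \frac{31099}{-3948 + 10741} = \frac{31099}{6793}$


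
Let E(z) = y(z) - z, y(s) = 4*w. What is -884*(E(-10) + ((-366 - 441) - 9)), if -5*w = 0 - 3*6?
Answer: 3498872/5 ≈ 6.9977e+5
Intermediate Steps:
w = 18/5 (w = -(0 - 3*6)/5 = -(0 - 1*18)/5 = -(0 - 18)/5 = -⅕*(-18) = 18/5 ≈ 3.6000)
y(s) = 72/5 (y(s) = 4*(18/5) = 72/5)
E(z) = 72/5 - z
-884*(E(-10) + ((-366 - 441) - 9)) = -884*((72/5 - 1*(-10)) + ((-366 - 441) - 9)) = -884*((72/5 + 10) + (-807 - 9)) = -884*(122/5 - 816) = -884*(-3958/5) = 3498872/5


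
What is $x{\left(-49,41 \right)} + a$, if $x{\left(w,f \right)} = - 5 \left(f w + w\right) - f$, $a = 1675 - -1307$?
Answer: $13231$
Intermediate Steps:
$a = 2982$ ($a = 1675 + 1307 = 2982$)
$x{\left(w,f \right)} = - f - 5 w - 5 f w$ ($x{\left(w,f \right)} = - 5 \left(w + f w\right) - f = \left(- 5 w - 5 f w\right) - f = - f - 5 w - 5 f w$)
$x{\left(-49,41 \right)} + a = \left(\left(-1\right) 41 - -245 - 205 \left(-49\right)\right) + 2982 = \left(-41 + 245 + 10045\right) + 2982 = 10249 + 2982 = 13231$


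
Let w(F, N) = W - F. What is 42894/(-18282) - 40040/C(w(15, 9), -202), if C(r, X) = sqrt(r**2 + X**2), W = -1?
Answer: -7149/3047 - 4004*sqrt(10265)/2053 ≈ -199.95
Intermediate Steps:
w(F, N) = -1 - F
C(r, X) = sqrt(X**2 + r**2)
42894/(-18282) - 40040/C(w(15, 9), -202) = 42894/(-18282) - 40040/sqrt((-202)**2 + (-1 - 1*15)**2) = 42894*(-1/18282) - 40040/sqrt(40804 + (-1 - 15)**2) = -7149/3047 - 40040/sqrt(40804 + (-16)**2) = -7149/3047 - 40040/sqrt(40804 + 256) = -7149/3047 - 40040*sqrt(10265)/20530 = -7149/3047 - 4004*sqrt(10265)/2053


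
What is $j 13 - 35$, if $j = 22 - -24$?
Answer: $563$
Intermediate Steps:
$j = 46$ ($j = 22 + 24 = 46$)
$j 13 - 35 = 46 \cdot 13 - 35 = 598 - 35 = 563$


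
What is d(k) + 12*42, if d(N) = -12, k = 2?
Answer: 492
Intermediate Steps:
d(k) + 12*42 = -12 + 12*42 = -12 + 504 = 492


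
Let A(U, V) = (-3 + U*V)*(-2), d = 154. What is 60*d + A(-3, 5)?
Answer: 9276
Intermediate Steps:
A(U, V) = 6 - 2*U*V
60*d + A(-3, 5) = 60*154 + (6 - 2*(-3)*5) = 9240 + (6 + 30) = 9240 + 36 = 9276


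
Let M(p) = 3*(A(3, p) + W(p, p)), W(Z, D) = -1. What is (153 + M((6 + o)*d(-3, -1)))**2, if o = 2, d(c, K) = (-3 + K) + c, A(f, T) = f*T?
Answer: 125316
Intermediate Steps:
A(f, T) = T*f
d(c, K) = -3 + K + c
M(p) = -3 + 9*p (M(p) = 3*(p*3 - 1) = 3*(3*p - 1) = 3*(-1 + 3*p) = -3 + 9*p)
(153 + M((6 + o)*d(-3, -1)))**2 = (153 + (-3 + 9*((6 + 2)*(-3 - 1 - 3))))**2 = (153 + (-3 + 9*(8*(-7))))**2 = (153 + (-3 + 9*(-56)))**2 = (153 + (-3 - 504))**2 = (153 - 507)**2 = (-354)**2 = 125316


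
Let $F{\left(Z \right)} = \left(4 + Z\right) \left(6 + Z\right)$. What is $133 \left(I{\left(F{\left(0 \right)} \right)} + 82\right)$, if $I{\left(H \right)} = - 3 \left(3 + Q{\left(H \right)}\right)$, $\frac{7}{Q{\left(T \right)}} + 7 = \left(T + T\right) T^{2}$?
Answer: $\frac{268363676}{27641} \approx 9708.9$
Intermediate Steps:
$Q{\left(T \right)} = \frac{7}{-7 + 2 T^{3}}$ ($Q{\left(T \right)} = \frac{7}{-7 + \left(T + T\right) T^{2}} = \frac{7}{-7 + 2 T T^{2}} = \frac{7}{-7 + 2 T^{3}}$)
$I{\left(H \right)} = -9 - \frac{21}{-7 + 2 H^{3}}$ ($I{\left(H \right)} = - 3 \left(3 + \frac{7}{-7 + 2 H^{3}}\right) = -9 - \frac{21}{-7 + 2 H^{3}}$)
$133 \left(I{\left(F{\left(0 \right)} \right)} + 82\right) = 133 \left(\frac{6 \left(7 - 3 \left(24 + 0^{2} + 10 \cdot 0\right)^{3}\right)}{-7 + 2 \left(24 + 0^{2} + 10 \cdot 0\right)^{3}} + 82\right) = 133 \left(\frac{6 \left(7 - 3 \left(24 + 0 + 0\right)^{3}\right)}{-7 + 2 \left(24 + 0 + 0\right)^{3}} + 82\right) = 133 \left(\frac{6 \left(7 - 3 \cdot 24^{3}\right)}{-7 + 2 \cdot 24^{3}} + 82\right) = 133 \left(\frac{6 \left(7 - 41472\right)}{-7 + 2 \cdot 13824} + 82\right) = 133 \left(\frac{6 \left(7 - 41472\right)}{-7 + 27648} + 82\right) = 133 \left(6 \cdot \frac{1}{27641} \left(-41465\right) + 82\right) = 133 \left(- \frac{248790}{27641} + 82\right) = 133 \cdot \frac{2017772}{27641} = \frac{268363676}{27641}$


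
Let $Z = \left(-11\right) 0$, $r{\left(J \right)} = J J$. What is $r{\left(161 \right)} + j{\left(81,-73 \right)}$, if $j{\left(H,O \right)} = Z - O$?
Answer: $25994$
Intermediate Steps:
$r{\left(J \right)} = J^{2}$
$Z = 0$
$j{\left(H,O \right)} = - O$ ($j{\left(H,O \right)} = 0 - O = - O$)
$r{\left(161 \right)} + j{\left(81,-73 \right)} = 161^{2} - -73 = 25921 + 73 = 25994$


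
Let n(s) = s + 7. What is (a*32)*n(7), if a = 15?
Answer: 6720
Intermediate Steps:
n(s) = 7 + s
(a*32)*n(7) = (15*32)*(7 + 7) = 480*14 = 6720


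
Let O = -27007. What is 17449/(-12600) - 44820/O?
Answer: 93486857/340288200 ≈ 0.27473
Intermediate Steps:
17449/(-12600) - 44820/O = 17449/(-12600) - 44820/(-27007) = 17449*(-1/12600) - 44820*(-1/27007) = -17449/12600 + 44820/27007 = 93486857/340288200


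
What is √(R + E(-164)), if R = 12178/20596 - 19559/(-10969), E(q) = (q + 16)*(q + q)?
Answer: √619436295300529987462/112958762 ≈ 220.33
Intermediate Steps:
E(q) = 2*q*(16 + q) (E(q) = (16 + q)*(2*q) = 2*q*(16 + q))
R = 268208823/112958762 (R = 12178*(1/20596) - 19559*(-1/10969) = 6089/10298 + 19559/10969 = 268208823/112958762 ≈ 2.3744)
√(R + E(-164)) = √(268208823/112958762 + 2*(-164)*(16 - 164)) = √(268208823/112958762 + 2*(-164)*(-148)) = √(268208823/112958762 + 48544) = √(5483738351351/112958762) = √619436295300529987462/112958762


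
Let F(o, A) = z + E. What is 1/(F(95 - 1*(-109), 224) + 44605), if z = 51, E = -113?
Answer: 1/44543 ≈ 2.2450e-5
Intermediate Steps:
F(o, A) = -62 (F(o, A) = 51 - 113 = -62)
1/(F(95 - 1*(-109), 224) + 44605) = 1/(-62 + 44605) = 1/44543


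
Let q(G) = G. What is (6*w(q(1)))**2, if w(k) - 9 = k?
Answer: 3600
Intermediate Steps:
w(k) = 9 + k
(6*w(q(1)))**2 = (6*(9 + 1))**2 = (6*10)**2 = 60**2 = 3600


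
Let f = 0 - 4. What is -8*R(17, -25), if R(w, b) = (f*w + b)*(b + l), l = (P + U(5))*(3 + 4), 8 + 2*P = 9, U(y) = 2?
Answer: -5580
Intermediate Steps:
f = -4
P = ½ (P = -4 + (½)*9 = -4 + 9/2 = ½ ≈ 0.50000)
l = 35/2 (l = (½ + 2)*(3 + 4) = (5/2)*7 = 35/2 ≈ 17.500)
R(w, b) = (35/2 + b)*(b - 4*w) (R(w, b) = (-4*w + b)*(b + 35/2) = (b - 4*w)*(35/2 + b) = (35/2 + b)*(b - 4*w))
-8*R(17, -25) = -8*((-25)² - 70*17 + (35/2)*(-25) - 4*(-25)*17) = -8*(625 - 1190 - 875/2 + 1700) = -8*1395/2 = -5580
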